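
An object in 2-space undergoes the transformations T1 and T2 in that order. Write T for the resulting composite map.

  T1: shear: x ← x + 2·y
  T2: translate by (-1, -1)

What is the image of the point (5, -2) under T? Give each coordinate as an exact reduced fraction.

T(p) = (0, -3)

T1 shear: x ← x + 2·y: (5, -2) → (1, -2)
T2 translate by (-1, -1): (1, -2) → (0, -3)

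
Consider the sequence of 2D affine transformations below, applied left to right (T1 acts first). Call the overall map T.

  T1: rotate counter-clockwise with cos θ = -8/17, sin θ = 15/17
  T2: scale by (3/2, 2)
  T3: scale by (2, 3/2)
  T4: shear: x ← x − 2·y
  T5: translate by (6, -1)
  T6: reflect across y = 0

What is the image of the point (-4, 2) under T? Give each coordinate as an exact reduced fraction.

T1 rotate counter-clockwise with cos θ = -8/17, sin θ = 15/17: (-4, 2) → (2/17, -76/17)
T2 scale by (3/2, 2): (2/17, -76/17) → (3/17, -152/17)
T3 scale by (2, 3/2): (3/17, -152/17) → (6/17, -228/17)
T4 shear: x ← x − 2·y: (6/17, -228/17) → (462/17, -228/17)
T5 translate by (6, -1): (462/17, -228/17) → (564/17, -245/17)
T6 reflect across y = 0: (564/17, -245/17) → (564/17, 245/17)

T(p) = (564/17, 245/17)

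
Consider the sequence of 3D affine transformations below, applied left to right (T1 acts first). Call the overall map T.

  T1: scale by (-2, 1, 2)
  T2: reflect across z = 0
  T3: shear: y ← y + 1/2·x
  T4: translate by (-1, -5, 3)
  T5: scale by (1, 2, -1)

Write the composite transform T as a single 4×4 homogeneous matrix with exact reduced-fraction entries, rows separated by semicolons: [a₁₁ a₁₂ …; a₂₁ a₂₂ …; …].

T1 = [-2 0 0 0; 0 1 0 0; 0 0 2 0; 0 0 0 1]
T2·T1 = [-2 0 0 0; 0 1 0 0; 0 0 -2 0; 0 0 0 1]
T3·…·T1 = [-2 0 0 0; -1 1 0 0; 0 0 -2 0; 0 0 0 1]
T4·…·T1 = [-2 0 0 -1; -1 1 0 -5; 0 0 -2 3; 0 0 0 1]
T5·…·T1 = [-2 0 0 -1; -2 2 0 -10; 0 0 2 -3; 0 0 0 1]

T = [-2 0 0 -1; -2 2 0 -10; 0 0 2 -3; 0 0 0 1]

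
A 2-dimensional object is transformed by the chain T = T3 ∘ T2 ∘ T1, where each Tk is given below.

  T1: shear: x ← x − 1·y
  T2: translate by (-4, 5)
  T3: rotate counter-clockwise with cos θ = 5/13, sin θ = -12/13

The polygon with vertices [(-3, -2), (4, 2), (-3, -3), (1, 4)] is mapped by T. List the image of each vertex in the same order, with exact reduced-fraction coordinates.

image vertices: (11/13, 75/13), (74/13, 59/13), (4/13, 58/13), (73/13, 129/13)

T1 shear: x ← x − 1·y: (-3, -2) → (-1, -2); (4, 2) → (2, 2); (-3, -3) → (0, -3); (1, 4) → (-3, 4)
T2 translate by (-4, 5): (-1, -2) → (-5, 3); (2, 2) → (-2, 7); (0, -3) → (-4, 2); (-3, 4) → (-7, 9)
T3 rotate counter-clockwise with cos θ = 5/13, sin θ = -12/13: (-5, 3) → (11/13, 75/13); (-2, 7) → (74/13, 59/13); (-4, 2) → (4/13, 58/13); (-7, 9) → (73/13, 129/13)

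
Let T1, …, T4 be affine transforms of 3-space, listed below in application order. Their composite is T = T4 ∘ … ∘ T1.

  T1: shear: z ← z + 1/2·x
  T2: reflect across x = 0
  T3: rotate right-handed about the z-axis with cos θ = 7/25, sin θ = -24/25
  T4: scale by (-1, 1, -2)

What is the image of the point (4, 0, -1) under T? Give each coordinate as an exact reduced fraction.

T1 shear: z ← z + 1/2·x: (4, 0, -1) → (4, 0, 1)
T2 reflect across x = 0: (4, 0, 1) → (-4, 0, 1)
T3 rotate right-handed about the z-axis with cos θ = 7/25, sin θ = -24/25: (-4, 0, 1) → (-28/25, 96/25, 1)
T4 scale by (-1, 1, -2): (-28/25, 96/25, 1) → (28/25, 96/25, -2)

T(p) = (28/25, 96/25, -2)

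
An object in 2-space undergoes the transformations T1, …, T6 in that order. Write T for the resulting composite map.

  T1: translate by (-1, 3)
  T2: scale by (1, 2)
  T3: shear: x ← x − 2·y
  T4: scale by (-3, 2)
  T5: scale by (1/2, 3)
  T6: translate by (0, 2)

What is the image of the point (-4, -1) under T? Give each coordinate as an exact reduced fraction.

T1 translate by (-1, 3): (-4, -1) → (-5, 2)
T2 scale by (1, 2): (-5, 2) → (-5, 4)
T3 shear: x ← x − 2·y: (-5, 4) → (-13, 4)
T4 scale by (-3, 2): (-13, 4) → (39, 8)
T5 scale by (1/2, 3): (39, 8) → (39/2, 24)
T6 translate by (0, 2): (39/2, 24) → (39/2, 26)

T(p) = (39/2, 26)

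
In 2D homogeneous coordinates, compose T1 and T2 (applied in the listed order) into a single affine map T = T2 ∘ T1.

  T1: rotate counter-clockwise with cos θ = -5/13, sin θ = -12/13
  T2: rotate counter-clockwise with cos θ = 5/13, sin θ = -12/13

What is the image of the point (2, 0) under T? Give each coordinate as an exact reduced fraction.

T1 rotate counter-clockwise with cos θ = -5/13, sin θ = -12/13: (2, 0) → (-10/13, -24/13)
T2 rotate counter-clockwise with cos θ = 5/13, sin θ = -12/13: (-10/13, -24/13) → (-2, 0)

T(p) = (-2, 0)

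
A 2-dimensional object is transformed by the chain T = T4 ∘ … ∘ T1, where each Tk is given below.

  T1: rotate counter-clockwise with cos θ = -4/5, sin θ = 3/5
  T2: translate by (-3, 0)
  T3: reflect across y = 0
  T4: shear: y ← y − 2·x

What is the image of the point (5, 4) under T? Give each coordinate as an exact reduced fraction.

T1 rotate counter-clockwise with cos θ = -4/5, sin θ = 3/5: (5, 4) → (-32/5, -1/5)
T2 translate by (-3, 0): (-32/5, -1/5) → (-47/5, -1/5)
T3 reflect across y = 0: (-47/5, -1/5) → (-47/5, 1/5)
T4 shear: y ← y − 2·x: (-47/5, 1/5) → (-47/5, 19)

T(p) = (-47/5, 19)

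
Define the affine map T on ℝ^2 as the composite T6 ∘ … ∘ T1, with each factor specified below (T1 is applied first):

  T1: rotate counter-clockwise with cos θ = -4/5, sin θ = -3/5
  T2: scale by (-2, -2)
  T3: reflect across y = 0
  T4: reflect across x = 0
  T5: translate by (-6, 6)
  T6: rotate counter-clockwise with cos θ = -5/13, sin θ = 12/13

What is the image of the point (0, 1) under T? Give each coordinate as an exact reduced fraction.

T(p) = (-144/65, -398/65)

T1 rotate counter-clockwise with cos θ = -4/5, sin θ = -3/5: (0, 1) → (3/5, -4/5)
T2 scale by (-2, -2): (3/5, -4/5) → (-6/5, 8/5)
T3 reflect across y = 0: (-6/5, 8/5) → (-6/5, -8/5)
T4 reflect across x = 0: (-6/5, -8/5) → (6/5, -8/5)
T5 translate by (-6, 6): (6/5, -8/5) → (-24/5, 22/5)
T6 rotate counter-clockwise with cos θ = -5/13, sin θ = 12/13: (-24/5, 22/5) → (-144/65, -398/65)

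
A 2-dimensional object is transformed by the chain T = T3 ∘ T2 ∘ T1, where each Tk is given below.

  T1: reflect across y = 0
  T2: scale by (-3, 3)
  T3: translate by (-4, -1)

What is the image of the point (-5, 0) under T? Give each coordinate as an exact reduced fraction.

T1 reflect across y = 0: (-5, 0) → (-5, 0)
T2 scale by (-3, 3): (-5, 0) → (15, 0)
T3 translate by (-4, -1): (15, 0) → (11, -1)

T(p) = (11, -1)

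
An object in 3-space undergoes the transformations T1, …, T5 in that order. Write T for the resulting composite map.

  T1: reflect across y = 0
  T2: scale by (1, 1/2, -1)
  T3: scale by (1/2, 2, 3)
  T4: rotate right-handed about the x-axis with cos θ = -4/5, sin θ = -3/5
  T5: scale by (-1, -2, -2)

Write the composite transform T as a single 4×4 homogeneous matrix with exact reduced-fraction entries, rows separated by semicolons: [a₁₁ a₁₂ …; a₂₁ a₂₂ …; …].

T = [-1/2 0 0 0; 0 -8/5 18/5 0; 0 -6/5 -24/5 0; 0 0 0 1]

T1 = [1 0 0 0; 0 -1 0 0; 0 0 1 0; 0 0 0 1]
T2·T1 = [1 0 0 0; 0 -1/2 0 0; 0 0 -1 0; 0 0 0 1]
T3·…·T1 = [1/2 0 0 0; 0 -1 0 0; 0 0 -3 0; 0 0 0 1]
T4·…·T1 = [1/2 0 0 0; 0 4/5 -9/5 0; 0 3/5 12/5 0; 0 0 0 1]
T5·…·T1 = [-1/2 0 0 0; 0 -8/5 18/5 0; 0 -6/5 -24/5 0; 0 0 0 1]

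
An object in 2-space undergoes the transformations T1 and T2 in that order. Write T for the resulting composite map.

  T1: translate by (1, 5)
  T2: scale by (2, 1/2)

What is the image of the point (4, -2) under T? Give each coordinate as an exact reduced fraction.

T(p) = (10, 3/2)

T1 translate by (1, 5): (4, -2) → (5, 3)
T2 scale by (2, 1/2): (5, 3) → (10, 3/2)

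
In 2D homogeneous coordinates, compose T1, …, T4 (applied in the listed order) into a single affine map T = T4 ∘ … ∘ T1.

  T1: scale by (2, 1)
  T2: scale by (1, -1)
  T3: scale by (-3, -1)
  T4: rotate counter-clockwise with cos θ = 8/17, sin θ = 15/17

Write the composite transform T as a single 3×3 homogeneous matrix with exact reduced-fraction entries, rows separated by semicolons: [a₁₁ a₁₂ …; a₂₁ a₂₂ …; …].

T = [-48/17 -15/17 0; -90/17 8/17 0; 0 0 1]

T1 = [2 0 0; 0 1 0; 0 0 1]
T2·T1 = [2 0 0; 0 -1 0; 0 0 1]
T3·…·T1 = [-6 0 0; 0 1 0; 0 0 1]
T4·…·T1 = [-48/17 -15/17 0; -90/17 8/17 0; 0 0 1]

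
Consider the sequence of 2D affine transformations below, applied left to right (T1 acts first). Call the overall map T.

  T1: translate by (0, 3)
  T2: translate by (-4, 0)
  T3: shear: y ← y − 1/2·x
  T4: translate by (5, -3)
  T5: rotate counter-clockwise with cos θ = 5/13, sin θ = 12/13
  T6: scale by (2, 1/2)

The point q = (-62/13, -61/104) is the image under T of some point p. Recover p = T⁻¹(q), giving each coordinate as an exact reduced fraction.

p = (-3, -7/4)

T1 = [1 0 0; 0 1 3; 0 0 1]
T2·T1 = [1 0 -4; 0 1 3; 0 0 1]
T3·…·T1 = [1 0 -4; -1/2 1 5; 0 0 1]
T4·…·T1 = [1 0 1; -1/2 1 2; 0 0 1]
T5·…·T1 = [11/13 -12/13 -19/13; 19/26 5/13 22/13; 0 0 1]
T6·…·T1 = [22/13 -24/13 -38/13; 19/52 5/26 11/13; 0 0 1]
det M = 1; M⁻¹ = [5/26 24/13 -1; -19/52 22/13 -5/2; 0 0 1]
M⁻¹ · (-62/13, -61/104)ᵀ = (-3, -7/4)ᵀ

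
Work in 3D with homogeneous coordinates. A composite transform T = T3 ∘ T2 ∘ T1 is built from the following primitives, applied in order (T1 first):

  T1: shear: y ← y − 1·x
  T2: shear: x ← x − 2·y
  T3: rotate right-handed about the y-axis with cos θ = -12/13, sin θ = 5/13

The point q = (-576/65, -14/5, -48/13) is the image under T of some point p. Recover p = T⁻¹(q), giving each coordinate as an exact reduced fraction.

T1 = [1 0 0 0; -1 1 0 0; 0 0 1 0; 0 0 0 1]
T2·T1 = [3 -2 0 0; -1 1 0 0; 0 0 1 0; 0 0 0 1]
T3·…·T1 = [-36/13 24/13 5/13 0; -1 1 0 0; -15/13 10/13 -12/13 0; 0 0 0 1]
det M = 1; M⁻¹ = [-12/13 2 -5/13 0; -12/13 3 -5/13 0; 5/13 0 -12/13 0; 0 0 0 1]
M⁻¹ · (-576/65, -14/5, -48/13)ᵀ = (4, 6/5, 0)ᵀ

p = (4, 6/5, 0)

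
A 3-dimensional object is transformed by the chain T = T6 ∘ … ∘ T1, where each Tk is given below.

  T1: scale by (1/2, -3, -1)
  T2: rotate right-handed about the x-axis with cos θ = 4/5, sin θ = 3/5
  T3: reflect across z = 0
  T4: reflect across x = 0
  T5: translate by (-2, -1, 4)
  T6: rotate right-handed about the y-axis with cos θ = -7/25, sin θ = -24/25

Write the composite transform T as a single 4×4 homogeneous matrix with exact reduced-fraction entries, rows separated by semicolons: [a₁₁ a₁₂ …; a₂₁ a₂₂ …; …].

T1 = [1/2 0 0 0; 0 -3 0 0; 0 0 -1 0; 0 0 0 1]
T2·T1 = [1/2 0 0 0; 0 -12/5 3/5 0; 0 -9/5 -4/5 0; 0 0 0 1]
T3·…·T1 = [1/2 0 0 0; 0 -12/5 3/5 0; 0 9/5 4/5 0; 0 0 0 1]
T4·…·T1 = [-1/2 0 0 0; 0 -12/5 3/5 0; 0 9/5 4/5 0; 0 0 0 1]
T5·…·T1 = [-1/2 0 0 -2; 0 -12/5 3/5 -1; 0 9/5 4/5 4; 0 0 0 1]
T6·…·T1 = [7/50 -216/125 -96/125 -82/25; 0 -12/5 3/5 -1; -12/25 -63/125 -28/125 -76/25; 0 0 0 1]

T = [7/50 -216/125 -96/125 -82/25; 0 -12/5 3/5 -1; -12/25 -63/125 -28/125 -76/25; 0 0 0 1]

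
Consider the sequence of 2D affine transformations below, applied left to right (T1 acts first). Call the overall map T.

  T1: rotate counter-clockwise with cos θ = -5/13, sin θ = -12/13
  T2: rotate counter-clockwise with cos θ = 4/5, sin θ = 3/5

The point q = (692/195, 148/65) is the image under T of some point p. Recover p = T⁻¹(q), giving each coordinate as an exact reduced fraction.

T1 = [-5/13 12/13 0; -12/13 -5/13 0; 0 0 1]
T2·T1 = [16/65 63/65 0; -63/65 16/65 0; 0 0 1]
det M = 1; M⁻¹ = [16/65 -63/65 0; 63/65 16/65 0; 0 0 1]
M⁻¹ · (692/195, 148/65)ᵀ = (-4/3, 4)ᵀ

p = (-4/3, 4)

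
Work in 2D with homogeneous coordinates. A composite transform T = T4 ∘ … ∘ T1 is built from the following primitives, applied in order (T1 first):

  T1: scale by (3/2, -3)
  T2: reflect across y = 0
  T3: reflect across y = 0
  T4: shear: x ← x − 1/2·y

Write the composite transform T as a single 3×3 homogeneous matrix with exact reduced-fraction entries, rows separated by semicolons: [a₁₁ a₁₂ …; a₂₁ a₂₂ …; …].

T1 = [3/2 0 0; 0 -3 0; 0 0 1]
T2·T1 = [3/2 0 0; 0 3 0; 0 0 1]
T3·…·T1 = [3/2 0 0; 0 -3 0; 0 0 1]
T4·…·T1 = [3/2 3/2 0; 0 -3 0; 0 0 1]

T = [3/2 3/2 0; 0 -3 0; 0 0 1]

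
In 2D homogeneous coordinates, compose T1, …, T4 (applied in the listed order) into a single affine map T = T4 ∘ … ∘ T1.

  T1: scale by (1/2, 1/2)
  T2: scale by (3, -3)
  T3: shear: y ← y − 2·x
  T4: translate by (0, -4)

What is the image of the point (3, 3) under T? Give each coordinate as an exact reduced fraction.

T(p) = (9/2, -35/2)

T1 scale by (1/2, 1/2): (3, 3) → (3/2, 3/2)
T2 scale by (3, -3): (3/2, 3/2) → (9/2, -9/2)
T3 shear: y ← y − 2·x: (9/2, -9/2) → (9/2, -27/2)
T4 translate by (0, -4): (9/2, -27/2) → (9/2, -35/2)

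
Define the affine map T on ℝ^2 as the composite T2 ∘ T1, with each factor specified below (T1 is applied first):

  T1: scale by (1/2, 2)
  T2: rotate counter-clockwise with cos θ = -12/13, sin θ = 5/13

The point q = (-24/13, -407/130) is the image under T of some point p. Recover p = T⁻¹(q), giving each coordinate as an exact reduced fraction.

T1 = [1/2 0 0; 0 2 0; 0 0 1]
T2·T1 = [-6/13 -10/13 0; 5/26 -24/13 0; 0 0 1]
det M = 1; M⁻¹ = [-24/13 10/13 0; -5/26 -6/13 0; 0 0 1]
M⁻¹ · (-24/13, -407/130)ᵀ = (1, 9/5)ᵀ

p = (1, 9/5)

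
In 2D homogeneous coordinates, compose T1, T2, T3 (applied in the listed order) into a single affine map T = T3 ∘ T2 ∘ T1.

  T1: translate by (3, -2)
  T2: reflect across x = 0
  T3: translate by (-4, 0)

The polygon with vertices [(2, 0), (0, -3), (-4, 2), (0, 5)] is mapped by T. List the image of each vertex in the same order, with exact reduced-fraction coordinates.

T1 translate by (3, -2): (2, 0) → (5, -2); (0, -3) → (3, -5); (-4, 2) → (-1, 0); (0, 5) → (3, 3)
T2 reflect across x = 0: (5, -2) → (-5, -2); (3, -5) → (-3, -5); (-1, 0) → (1, 0); (3, 3) → (-3, 3)
T3 translate by (-4, 0): (-5, -2) → (-9, -2); (-3, -5) → (-7, -5); (1, 0) → (-3, 0); (-3, 3) → (-7, 3)

image vertices: (-9, -2), (-7, -5), (-3, 0), (-7, 3)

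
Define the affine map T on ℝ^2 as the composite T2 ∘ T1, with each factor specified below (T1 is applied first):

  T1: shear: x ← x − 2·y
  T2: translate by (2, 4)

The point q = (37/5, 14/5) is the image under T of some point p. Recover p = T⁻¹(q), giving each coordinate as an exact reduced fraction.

p = (3, -6/5)

T1 = [1 -2 0; 0 1 0; 0 0 1]
T2·T1 = [1 -2 2; 0 1 4; 0 0 1]
det M = 1; M⁻¹ = [1 2 -10; 0 1 -4; 0 0 1]
M⁻¹ · (37/5, 14/5)ᵀ = (3, -6/5)ᵀ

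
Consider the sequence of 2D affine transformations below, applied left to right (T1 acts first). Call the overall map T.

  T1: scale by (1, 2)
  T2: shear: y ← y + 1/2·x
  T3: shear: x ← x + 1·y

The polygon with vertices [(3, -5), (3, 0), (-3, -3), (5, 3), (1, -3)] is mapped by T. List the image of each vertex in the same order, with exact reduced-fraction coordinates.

T1 scale by (1, 2): (3, -5) → (3, -10); (3, 0) → (3, 0); (-3, -3) → (-3, -6); (5, 3) → (5, 6); (1, -3) → (1, -6)
T2 shear: y ← y + 1/2·x: (3, -10) → (3, -17/2); (3, 0) → (3, 3/2); (-3, -6) → (-3, -15/2); (5, 6) → (5, 17/2); (1, -6) → (1, -11/2)
T3 shear: x ← x + 1·y: (3, -17/2) → (-11/2, -17/2); (3, 3/2) → (9/2, 3/2); (-3, -15/2) → (-21/2, -15/2); (5, 17/2) → (27/2, 17/2); (1, -11/2) → (-9/2, -11/2)

image vertices: (-11/2, -17/2), (9/2, 3/2), (-21/2, -15/2), (27/2, 17/2), (-9/2, -11/2)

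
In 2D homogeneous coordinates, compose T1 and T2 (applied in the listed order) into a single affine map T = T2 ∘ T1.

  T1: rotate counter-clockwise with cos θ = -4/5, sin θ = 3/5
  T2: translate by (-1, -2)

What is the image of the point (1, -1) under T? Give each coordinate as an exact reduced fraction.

T1 rotate counter-clockwise with cos θ = -4/5, sin θ = 3/5: (1, -1) → (-1/5, 7/5)
T2 translate by (-1, -2): (-1/5, 7/5) → (-6/5, -3/5)

T(p) = (-6/5, -3/5)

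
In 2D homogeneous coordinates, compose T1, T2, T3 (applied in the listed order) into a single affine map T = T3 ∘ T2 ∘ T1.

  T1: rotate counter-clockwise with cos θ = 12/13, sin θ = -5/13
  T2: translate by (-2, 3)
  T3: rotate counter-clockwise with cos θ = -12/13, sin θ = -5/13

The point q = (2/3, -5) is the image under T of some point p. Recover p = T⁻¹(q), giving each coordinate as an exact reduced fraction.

p = (7/3, 3)

T1 = [12/13 5/13 0; -5/13 12/13 0; 0 0 1]
T2·T1 = [12/13 5/13 -2; -5/13 12/13 3; 0 0 1]
T3·…·T1 = [-1 0 3; 0 -1 -2; 0 0 1]
det M = 1; M⁻¹ = [-1 0 3; 0 -1 -2; 0 0 1]
M⁻¹ · (2/3, -5)ᵀ = (7/3, 3)ᵀ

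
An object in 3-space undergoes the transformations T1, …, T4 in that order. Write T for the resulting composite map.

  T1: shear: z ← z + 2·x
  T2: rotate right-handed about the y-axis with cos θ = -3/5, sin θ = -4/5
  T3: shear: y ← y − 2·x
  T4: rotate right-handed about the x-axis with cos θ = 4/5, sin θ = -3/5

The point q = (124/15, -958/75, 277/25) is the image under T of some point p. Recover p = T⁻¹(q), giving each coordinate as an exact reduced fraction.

p = (-4, -1/3, 2/3)

T1 = [1 0 0 0; 0 1 0 0; 2 0 1 0; 0 0 0 1]
T2·T1 = [-11/5 0 -4/5 0; 0 1 0 0; -2/5 0 -3/5 0; 0 0 0 1]
T3·…·T1 = [-11/5 0 -4/5 0; 22/5 1 8/5 0; -2/5 0 -3/5 0; 0 0 0 1]
T4·…·T1 = [-11/5 0 -4/5 0; 82/25 4/5 23/25 0; -74/25 -3/5 -36/25 0; 0 0 0 1]
det M = 1; M⁻¹ = [-3/5 12/25 16/25 0; 2 4/5 -3/5 0; 2/5 -33/25 -44/25 0; 0 0 0 1]
M⁻¹ · (124/15, -958/75, 277/25)ᵀ = (-4, -1/3, 2/3)ᵀ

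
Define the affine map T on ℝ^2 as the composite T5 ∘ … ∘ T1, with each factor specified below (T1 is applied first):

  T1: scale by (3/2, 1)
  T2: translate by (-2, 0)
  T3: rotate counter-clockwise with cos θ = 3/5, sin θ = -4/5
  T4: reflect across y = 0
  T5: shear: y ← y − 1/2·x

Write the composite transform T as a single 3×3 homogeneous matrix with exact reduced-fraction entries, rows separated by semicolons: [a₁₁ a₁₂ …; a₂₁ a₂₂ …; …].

T = [9/10 4/5 -6/5; 3/4 -1 -1; 0 0 1]

T1 = [3/2 0 0; 0 1 0; 0 0 1]
T2·T1 = [3/2 0 -2; 0 1 0; 0 0 1]
T3·…·T1 = [9/10 4/5 -6/5; -6/5 3/5 8/5; 0 0 1]
T4·…·T1 = [9/10 4/5 -6/5; 6/5 -3/5 -8/5; 0 0 1]
T5·…·T1 = [9/10 4/5 -6/5; 3/4 -1 -1; 0 0 1]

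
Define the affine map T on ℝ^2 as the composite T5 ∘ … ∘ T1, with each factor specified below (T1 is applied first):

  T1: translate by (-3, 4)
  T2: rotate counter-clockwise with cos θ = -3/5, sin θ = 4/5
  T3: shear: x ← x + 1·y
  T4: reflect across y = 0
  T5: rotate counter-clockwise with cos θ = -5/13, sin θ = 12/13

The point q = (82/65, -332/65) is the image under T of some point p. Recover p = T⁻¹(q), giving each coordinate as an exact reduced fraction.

p = (5, 0)

T1 = [1 0 -3; 0 1 4; 0 0 1]
T2·T1 = [-3/5 -4/5 -7/5; 4/5 -3/5 -24/5; 0 0 1]
T3·…·T1 = [1/5 -7/5 -31/5; 4/5 -3/5 -24/5; 0 0 1]
T4·…·T1 = [1/5 -7/5 -31/5; -4/5 3/5 24/5; 0 0 1]
T5·…·T1 = [43/65 -1/65 -133/65; 32/65 -99/65 -492/65; 0 0 1]
det M = -1; M⁻¹ = [99/65 -1/65 3; 32/65 -43/65 -4; 0 0 1]
M⁻¹ · (82/65, -332/65)ᵀ = (5, 0)ᵀ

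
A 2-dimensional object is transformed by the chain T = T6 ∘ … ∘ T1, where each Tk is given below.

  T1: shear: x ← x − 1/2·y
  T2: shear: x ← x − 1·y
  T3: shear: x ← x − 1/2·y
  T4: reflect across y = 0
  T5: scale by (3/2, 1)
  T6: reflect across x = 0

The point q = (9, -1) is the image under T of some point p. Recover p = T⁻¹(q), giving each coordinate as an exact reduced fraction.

T1 = [1 -1/2 0; 0 1 0; 0 0 1]
T2·T1 = [1 -3/2 0; 0 1 0; 0 0 1]
T3·…·T1 = [1 -2 0; 0 1 0; 0 0 1]
T4·…·T1 = [1 -2 0; 0 -1 0; 0 0 1]
T5·…·T1 = [3/2 -3 0; 0 -1 0; 0 0 1]
T6·…·T1 = [-3/2 3 0; 0 -1 0; 0 0 1]
det M = 3/2; M⁻¹ = [-2/3 -2 0; 0 -1 0; 0 0 1]
M⁻¹ · (9, -1)ᵀ = (-4, 1)ᵀ

p = (-4, 1)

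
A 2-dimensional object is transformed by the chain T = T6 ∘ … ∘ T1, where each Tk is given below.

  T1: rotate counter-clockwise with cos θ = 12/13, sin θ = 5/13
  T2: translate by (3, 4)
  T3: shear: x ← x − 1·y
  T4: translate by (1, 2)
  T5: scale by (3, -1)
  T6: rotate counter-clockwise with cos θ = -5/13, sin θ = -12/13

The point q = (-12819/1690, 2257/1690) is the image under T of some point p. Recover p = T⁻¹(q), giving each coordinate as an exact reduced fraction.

p = (5/2, 3/5)

T1 = [12/13 -5/13 0; 5/13 12/13 0; 0 0 1]
T2·T1 = [12/13 -5/13 3; 5/13 12/13 4; 0 0 1]
T3·…·T1 = [7/13 -17/13 -1; 5/13 12/13 4; 0 0 1]
T4·…·T1 = [7/13 -17/13 0; 5/13 12/13 6; 0 0 1]
T5·…·T1 = [21/13 -51/13 0; -5/13 -12/13 -6; 0 0 1]
T6·…·T1 = [-165/169 111/169 -72/13; -227/169 672/169 30/13; 0 0 1]
det M = -3; M⁻¹ = [-224/169 37/169 -102/13; -227/507 55/169 -42/13; 0 0 1]
M⁻¹ · (-12819/1690, 2257/1690)ᵀ = (5/2, 3/5)ᵀ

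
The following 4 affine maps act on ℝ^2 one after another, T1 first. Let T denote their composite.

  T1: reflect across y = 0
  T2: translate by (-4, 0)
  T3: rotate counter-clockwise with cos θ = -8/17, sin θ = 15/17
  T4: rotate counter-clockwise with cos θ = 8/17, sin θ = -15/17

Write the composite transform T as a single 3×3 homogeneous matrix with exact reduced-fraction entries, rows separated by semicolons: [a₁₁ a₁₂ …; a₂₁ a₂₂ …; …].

T = [161/289 240/289 -644/289; 240/289 -161/289 -960/289; 0 0 1]

T1 = [1 0 0; 0 -1 0; 0 0 1]
T2·T1 = [1 0 -4; 0 -1 0; 0 0 1]
T3·…·T1 = [-8/17 15/17 32/17; 15/17 8/17 -60/17; 0 0 1]
T4·…·T1 = [161/289 240/289 -644/289; 240/289 -161/289 -960/289; 0 0 1]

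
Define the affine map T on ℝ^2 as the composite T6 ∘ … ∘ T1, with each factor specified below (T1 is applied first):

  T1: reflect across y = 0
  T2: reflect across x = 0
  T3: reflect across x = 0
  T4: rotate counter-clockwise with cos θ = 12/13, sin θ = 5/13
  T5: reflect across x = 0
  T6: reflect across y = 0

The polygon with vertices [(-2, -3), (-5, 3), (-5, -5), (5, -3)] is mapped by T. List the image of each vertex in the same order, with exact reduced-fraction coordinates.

image vertices: (3, -2), (45/13, 61/13), (85/13, -35/13), (-45/13, -61/13)

T1 reflect across y = 0: (-2, -3) → (-2, 3); (-5, 3) → (-5, -3); (-5, -5) → (-5, 5); (5, -3) → (5, 3)
T2 reflect across x = 0: (-2, 3) → (2, 3); (-5, -3) → (5, -3); (-5, 5) → (5, 5); (5, 3) → (-5, 3)
T3 reflect across x = 0: (2, 3) → (-2, 3); (5, -3) → (-5, -3); (5, 5) → (-5, 5); (-5, 3) → (5, 3)
T4 rotate counter-clockwise with cos θ = 12/13, sin θ = 5/13: (-2, 3) → (-3, 2); (-5, -3) → (-45/13, -61/13); (-5, 5) → (-85/13, 35/13); (5, 3) → (45/13, 61/13)
T5 reflect across x = 0: (-3, 2) → (3, 2); (-45/13, -61/13) → (45/13, -61/13); (-85/13, 35/13) → (85/13, 35/13); (45/13, 61/13) → (-45/13, 61/13)
T6 reflect across y = 0: (3, 2) → (3, -2); (45/13, -61/13) → (45/13, 61/13); (85/13, 35/13) → (85/13, -35/13); (-45/13, 61/13) → (-45/13, -61/13)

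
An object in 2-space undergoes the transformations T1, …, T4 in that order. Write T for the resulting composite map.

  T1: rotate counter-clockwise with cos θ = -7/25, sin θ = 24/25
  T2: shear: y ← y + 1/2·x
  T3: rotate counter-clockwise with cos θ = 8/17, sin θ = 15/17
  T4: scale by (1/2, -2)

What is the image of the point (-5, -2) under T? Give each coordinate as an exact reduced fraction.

T1 rotate counter-clockwise with cos θ = -7/25, sin θ = 24/25: (-5, -2) → (83/25, -106/25)
T2 shear: y ← y + 1/2·x: (83/25, -106/25) → (83/25, -129/50)
T3 rotate counter-clockwise with cos θ = 8/17, sin θ = 15/17: (83/25, -129/50) → (3263/850, 729/425)
T4 scale by (1/2, -2): (3263/850, 729/425) → (3263/1700, -1458/425)

T(p) = (3263/1700, -1458/425)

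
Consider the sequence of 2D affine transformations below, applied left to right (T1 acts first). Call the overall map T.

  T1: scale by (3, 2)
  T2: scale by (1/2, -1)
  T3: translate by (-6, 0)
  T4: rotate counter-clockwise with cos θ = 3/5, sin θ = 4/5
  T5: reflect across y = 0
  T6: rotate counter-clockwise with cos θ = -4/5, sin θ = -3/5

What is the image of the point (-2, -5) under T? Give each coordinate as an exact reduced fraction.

T(p) = (286/25, 177/25)

T1 scale by (3, 2): (-2, -5) → (-6, -10)
T2 scale by (1/2, -1): (-6, -10) → (-3, 10)
T3 translate by (-6, 0): (-3, 10) → (-9, 10)
T4 rotate counter-clockwise with cos θ = 3/5, sin θ = 4/5: (-9, 10) → (-67/5, -6/5)
T5 reflect across y = 0: (-67/5, -6/5) → (-67/5, 6/5)
T6 rotate counter-clockwise with cos θ = -4/5, sin θ = -3/5: (-67/5, 6/5) → (286/25, 177/25)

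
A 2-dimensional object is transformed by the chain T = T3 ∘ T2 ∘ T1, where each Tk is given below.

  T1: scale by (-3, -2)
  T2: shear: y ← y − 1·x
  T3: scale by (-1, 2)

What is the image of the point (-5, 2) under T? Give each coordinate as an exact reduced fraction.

T(p) = (-15, -38)

T1 scale by (-3, -2): (-5, 2) → (15, -4)
T2 shear: y ← y − 1·x: (15, -4) → (15, -19)
T3 scale by (-1, 2): (15, -19) → (-15, -38)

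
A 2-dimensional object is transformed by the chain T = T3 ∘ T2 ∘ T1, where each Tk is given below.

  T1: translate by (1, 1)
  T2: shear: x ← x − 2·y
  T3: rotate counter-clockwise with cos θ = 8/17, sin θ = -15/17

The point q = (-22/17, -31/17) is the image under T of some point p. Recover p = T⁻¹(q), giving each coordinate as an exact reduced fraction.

p = (-4, -3)

T1 = [1 0 1; 0 1 1; 0 0 1]
T2·T1 = [1 -2 -1; 0 1 1; 0 0 1]
T3·…·T1 = [8/17 -1/17 7/17; -15/17 38/17 23/17; 0 0 1]
det M = 1; M⁻¹ = [38/17 1/17 -1; 15/17 8/17 -1; 0 0 1]
M⁻¹ · (-22/17, -31/17)ᵀ = (-4, -3)ᵀ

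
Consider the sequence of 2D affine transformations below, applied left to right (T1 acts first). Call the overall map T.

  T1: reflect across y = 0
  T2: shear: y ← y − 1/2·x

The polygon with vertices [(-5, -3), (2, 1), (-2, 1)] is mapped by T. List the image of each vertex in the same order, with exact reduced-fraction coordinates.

image vertices: (-5, 11/2), (2, -2), (-2, 0)

T1 reflect across y = 0: (-5, -3) → (-5, 3); (2, 1) → (2, -1); (-2, 1) → (-2, -1)
T2 shear: y ← y − 1/2·x: (-5, 3) → (-5, 11/2); (2, -1) → (2, -2); (-2, -1) → (-2, 0)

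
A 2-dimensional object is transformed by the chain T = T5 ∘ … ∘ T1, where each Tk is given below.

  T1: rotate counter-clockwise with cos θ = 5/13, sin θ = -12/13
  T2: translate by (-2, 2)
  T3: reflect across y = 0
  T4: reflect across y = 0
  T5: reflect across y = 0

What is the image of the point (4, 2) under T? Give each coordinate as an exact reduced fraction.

T1 rotate counter-clockwise with cos θ = 5/13, sin θ = -12/13: (4, 2) → (44/13, -38/13)
T2 translate by (-2, 2): (44/13, -38/13) → (18/13, -12/13)
T3 reflect across y = 0: (18/13, -12/13) → (18/13, 12/13)
T4 reflect across y = 0: (18/13, 12/13) → (18/13, -12/13)
T5 reflect across y = 0: (18/13, -12/13) → (18/13, 12/13)

T(p) = (18/13, 12/13)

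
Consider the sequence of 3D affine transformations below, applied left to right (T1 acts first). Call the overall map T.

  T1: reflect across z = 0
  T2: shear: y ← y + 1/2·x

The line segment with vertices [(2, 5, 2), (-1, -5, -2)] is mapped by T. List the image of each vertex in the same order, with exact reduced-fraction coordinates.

image vertices: (2, 6, -2), (-1, -11/2, 2)

T1 reflect across z = 0: (2, 5, 2) → (2, 5, -2); (-1, -5, -2) → (-1, -5, 2)
T2 shear: y ← y + 1/2·x: (2, 5, -2) → (2, 6, -2); (-1, -5, 2) → (-1, -11/2, 2)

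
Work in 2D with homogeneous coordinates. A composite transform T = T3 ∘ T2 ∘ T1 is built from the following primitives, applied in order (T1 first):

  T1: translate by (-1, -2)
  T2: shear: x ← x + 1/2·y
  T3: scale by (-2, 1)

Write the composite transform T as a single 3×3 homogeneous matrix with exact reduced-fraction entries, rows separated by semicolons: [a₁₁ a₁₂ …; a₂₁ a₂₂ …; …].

T = [-2 -1 4; 0 1 -2; 0 0 1]

T1 = [1 0 -1; 0 1 -2; 0 0 1]
T2·T1 = [1 1/2 -2; 0 1 -2; 0 0 1]
T3·…·T1 = [-2 -1 4; 0 1 -2; 0 0 1]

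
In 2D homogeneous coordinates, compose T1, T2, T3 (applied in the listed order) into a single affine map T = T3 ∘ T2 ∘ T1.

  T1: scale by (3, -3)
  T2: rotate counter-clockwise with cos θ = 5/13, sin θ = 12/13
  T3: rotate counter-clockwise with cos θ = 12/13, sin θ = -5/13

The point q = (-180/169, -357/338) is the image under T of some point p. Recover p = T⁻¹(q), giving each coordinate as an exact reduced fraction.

T1 = [3 0 0; 0 -3 0; 0 0 1]
T2·T1 = [15/13 36/13 0; 36/13 -15/13 0; 0 0 1]
T3·…·T1 = [360/169 357/169 0; 357/169 -360/169 0; 0 0 1]
det M = -9; M⁻¹ = [40/169 119/507 0; 119/507 -40/169 0; 0 0 1]
M⁻¹ · (-180/169, -357/338)ᵀ = (-1/2, 0)ᵀ

p = (-1/2, 0)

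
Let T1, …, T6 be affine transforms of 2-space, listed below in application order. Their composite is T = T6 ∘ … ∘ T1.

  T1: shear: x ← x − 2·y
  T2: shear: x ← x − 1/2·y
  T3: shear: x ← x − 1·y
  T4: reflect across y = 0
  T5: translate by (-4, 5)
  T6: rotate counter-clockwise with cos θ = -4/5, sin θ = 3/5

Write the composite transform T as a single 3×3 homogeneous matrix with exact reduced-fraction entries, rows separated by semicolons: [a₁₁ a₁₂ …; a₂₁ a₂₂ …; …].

T = [-4/5 17/5 1/5; 3/5 -13/10 -32/5; 0 0 1]

T1 = [1 -2 0; 0 1 0; 0 0 1]
T2·T1 = [1 -5/2 0; 0 1 0; 0 0 1]
T3·…·T1 = [1 -7/2 0; 0 1 0; 0 0 1]
T4·…·T1 = [1 -7/2 0; 0 -1 0; 0 0 1]
T5·…·T1 = [1 -7/2 -4; 0 -1 5; 0 0 1]
T6·…·T1 = [-4/5 17/5 1/5; 3/5 -13/10 -32/5; 0 0 1]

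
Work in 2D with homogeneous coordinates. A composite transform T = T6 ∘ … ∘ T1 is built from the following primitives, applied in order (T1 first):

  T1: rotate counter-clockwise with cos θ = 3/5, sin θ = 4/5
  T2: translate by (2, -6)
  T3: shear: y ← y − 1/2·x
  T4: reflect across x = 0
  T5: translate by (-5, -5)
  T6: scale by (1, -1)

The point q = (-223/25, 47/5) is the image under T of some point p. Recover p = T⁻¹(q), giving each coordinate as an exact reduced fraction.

p = (4, 3/5)

T1 = [3/5 -4/5 0; 4/5 3/5 0; 0 0 1]
T2·T1 = [3/5 -4/5 2; 4/5 3/5 -6; 0 0 1]
T3·…·T1 = [3/5 -4/5 2; 1/2 1 -7; 0 0 1]
T4·…·T1 = [-3/5 4/5 -2; 1/2 1 -7; 0 0 1]
T5·…·T1 = [-3/5 4/5 -7; 1/2 1 -12; 0 0 1]
T6·…·T1 = [-3/5 4/5 -7; -1/2 -1 12; 0 0 1]
det M = 1; M⁻¹ = [-1 -4/5 13/5; 1/2 -3/5 107/10; 0 0 1]
M⁻¹ · (-223/25, 47/5)ᵀ = (4, 3/5)ᵀ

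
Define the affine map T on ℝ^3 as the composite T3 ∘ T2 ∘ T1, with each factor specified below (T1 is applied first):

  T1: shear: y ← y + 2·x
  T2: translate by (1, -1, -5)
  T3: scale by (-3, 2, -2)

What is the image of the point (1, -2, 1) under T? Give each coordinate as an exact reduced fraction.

T1 shear: y ← y + 2·x: (1, -2, 1) → (1, 0, 1)
T2 translate by (1, -1, -5): (1, 0, 1) → (2, -1, -4)
T3 scale by (-3, 2, -2): (2, -1, -4) → (-6, -2, 8)

T(p) = (-6, -2, 8)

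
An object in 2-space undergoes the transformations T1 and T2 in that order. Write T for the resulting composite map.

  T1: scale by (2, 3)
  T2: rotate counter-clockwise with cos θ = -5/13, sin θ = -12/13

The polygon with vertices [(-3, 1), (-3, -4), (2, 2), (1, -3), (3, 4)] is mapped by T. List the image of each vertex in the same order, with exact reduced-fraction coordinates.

image vertices: (66/13, 57/13), (-114/13, 132/13), (4, -6), (-118/13, 21/13), (114/13, -132/13)

T1 scale by (2, 3): (-3, 1) → (-6, 3); (-3, -4) → (-6, -12); (2, 2) → (4, 6); (1, -3) → (2, -9); (3, 4) → (6, 12)
T2 rotate counter-clockwise with cos θ = -5/13, sin θ = -12/13: (-6, 3) → (66/13, 57/13); (-6, -12) → (-114/13, 132/13); (4, 6) → (4, -6); (2, -9) → (-118/13, 21/13); (6, 12) → (114/13, -132/13)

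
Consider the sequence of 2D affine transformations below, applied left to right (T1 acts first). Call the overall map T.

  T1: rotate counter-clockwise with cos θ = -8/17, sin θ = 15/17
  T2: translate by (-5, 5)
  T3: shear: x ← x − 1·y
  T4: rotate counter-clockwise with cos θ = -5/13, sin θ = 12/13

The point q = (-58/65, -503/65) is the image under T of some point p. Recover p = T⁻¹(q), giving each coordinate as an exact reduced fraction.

p = (-2, -6/5)

T1 = [-8/17 -15/17 0; 15/17 -8/17 0; 0 0 1]
T2·T1 = [-8/17 -15/17 -5; 15/17 -8/17 5; 0 0 1]
T3·…·T1 = [-23/17 -7/17 -10; 15/17 -8/17 5; 0 0 1]
T4·…·T1 = [-5/17 131/221 -10/13; -27/17 -44/221 -145/13; 0 0 1]
det M = 1; M⁻¹ = [-44/221 -131/221 -115/17; 27/17 -5/17 -35/17; 0 0 1]
M⁻¹ · (-58/65, -503/65)ᵀ = (-2, -6/5)ᵀ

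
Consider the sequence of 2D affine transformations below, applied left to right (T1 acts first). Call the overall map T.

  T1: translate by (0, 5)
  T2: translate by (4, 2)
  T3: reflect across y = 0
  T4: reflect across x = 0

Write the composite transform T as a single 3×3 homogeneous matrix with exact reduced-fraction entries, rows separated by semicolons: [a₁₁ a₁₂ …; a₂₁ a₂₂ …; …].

T = [-1 0 -4; 0 -1 -7; 0 0 1]

T1 = [1 0 0; 0 1 5; 0 0 1]
T2·T1 = [1 0 4; 0 1 7; 0 0 1]
T3·…·T1 = [1 0 4; 0 -1 -7; 0 0 1]
T4·…·T1 = [-1 0 -4; 0 -1 -7; 0 0 1]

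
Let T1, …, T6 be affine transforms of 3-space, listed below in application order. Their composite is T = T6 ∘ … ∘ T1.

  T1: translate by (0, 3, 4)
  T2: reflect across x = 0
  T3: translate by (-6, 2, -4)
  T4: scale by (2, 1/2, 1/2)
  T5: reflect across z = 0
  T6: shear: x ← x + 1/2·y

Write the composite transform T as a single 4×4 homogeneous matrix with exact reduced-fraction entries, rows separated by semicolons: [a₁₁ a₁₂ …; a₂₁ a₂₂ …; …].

T = [-2 1/4 0 -43/4; 0 1/2 0 5/2; 0 0 -1/2 0; 0 0 0 1]

T1 = [1 0 0 0; 0 1 0 3; 0 0 1 4; 0 0 0 1]
T2·T1 = [-1 0 0 0; 0 1 0 3; 0 0 1 4; 0 0 0 1]
T3·…·T1 = [-1 0 0 -6; 0 1 0 5; 0 0 1 0; 0 0 0 1]
T4·…·T1 = [-2 0 0 -12; 0 1/2 0 5/2; 0 0 1/2 0; 0 0 0 1]
T5·…·T1 = [-2 0 0 -12; 0 1/2 0 5/2; 0 0 -1/2 0; 0 0 0 1]
T6·…·T1 = [-2 1/4 0 -43/4; 0 1/2 0 5/2; 0 0 -1/2 0; 0 0 0 1]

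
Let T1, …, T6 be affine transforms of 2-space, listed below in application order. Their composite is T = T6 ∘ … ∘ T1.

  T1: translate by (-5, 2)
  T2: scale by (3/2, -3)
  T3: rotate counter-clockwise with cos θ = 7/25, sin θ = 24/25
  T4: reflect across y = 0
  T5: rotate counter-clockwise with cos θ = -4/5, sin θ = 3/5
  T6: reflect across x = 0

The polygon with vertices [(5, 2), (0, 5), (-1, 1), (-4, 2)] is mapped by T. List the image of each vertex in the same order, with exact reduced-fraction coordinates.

image vertices: (1404/125, 528/125), (2787/125, 93/250), (1449/125, -657/125), (1998/125, -2103/250)

T1 translate by (-5, 2): (5, 2) → (0, 4); (0, 5) → (-5, 7); (-1, 1) → (-6, 3); (-4, 2) → (-9, 4)
T2 scale by (3/2, -3): (0, 4) → (0, -12); (-5, 7) → (-15/2, -21); (-6, 3) → (-9, -9); (-9, 4) → (-27/2, -12)
T3 rotate counter-clockwise with cos θ = 7/25, sin θ = 24/25: (0, -12) → (288/25, -84/25); (-15/2, -21) → (903/50, -327/25); (-9, -9) → (153/25, -279/25); (-27/2, -12) → (387/50, -408/25)
T4 reflect across y = 0: (288/25, -84/25) → (288/25, 84/25); (903/50, -327/25) → (903/50, 327/25); (153/25, -279/25) → (153/25, 279/25); (387/50, -408/25) → (387/50, 408/25)
T5 rotate counter-clockwise with cos θ = -4/5, sin θ = 3/5: (288/25, 84/25) → (-1404/125, 528/125); (903/50, 327/25) → (-2787/125, 93/250); (153/25, 279/25) → (-1449/125, -657/125); (387/50, 408/25) → (-1998/125, -2103/250)
T6 reflect across x = 0: (-1404/125, 528/125) → (1404/125, 528/125); (-2787/125, 93/250) → (2787/125, 93/250); (-1449/125, -657/125) → (1449/125, -657/125); (-1998/125, -2103/250) → (1998/125, -2103/250)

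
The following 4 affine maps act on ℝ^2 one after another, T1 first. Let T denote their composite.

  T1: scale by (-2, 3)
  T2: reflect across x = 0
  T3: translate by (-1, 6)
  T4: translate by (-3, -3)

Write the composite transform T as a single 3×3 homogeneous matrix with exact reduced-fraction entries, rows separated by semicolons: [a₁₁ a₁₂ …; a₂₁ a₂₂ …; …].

T1 = [-2 0 0; 0 3 0; 0 0 1]
T2·T1 = [2 0 0; 0 3 0; 0 0 1]
T3·…·T1 = [2 0 -1; 0 3 6; 0 0 1]
T4·…·T1 = [2 0 -4; 0 3 3; 0 0 1]

T = [2 0 -4; 0 3 3; 0 0 1]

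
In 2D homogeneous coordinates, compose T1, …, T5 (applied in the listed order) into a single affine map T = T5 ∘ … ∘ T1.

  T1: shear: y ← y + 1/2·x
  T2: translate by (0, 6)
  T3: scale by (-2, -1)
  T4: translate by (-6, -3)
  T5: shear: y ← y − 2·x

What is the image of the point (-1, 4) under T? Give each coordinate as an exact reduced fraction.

T1 shear: y ← y + 1/2·x: (-1, 4) → (-1, 7/2)
T2 translate by (0, 6): (-1, 7/2) → (-1, 19/2)
T3 scale by (-2, -1): (-1, 19/2) → (2, -19/2)
T4 translate by (-6, -3): (2, -19/2) → (-4, -25/2)
T5 shear: y ← y − 2·x: (-4, -25/2) → (-4, -9/2)

T(p) = (-4, -9/2)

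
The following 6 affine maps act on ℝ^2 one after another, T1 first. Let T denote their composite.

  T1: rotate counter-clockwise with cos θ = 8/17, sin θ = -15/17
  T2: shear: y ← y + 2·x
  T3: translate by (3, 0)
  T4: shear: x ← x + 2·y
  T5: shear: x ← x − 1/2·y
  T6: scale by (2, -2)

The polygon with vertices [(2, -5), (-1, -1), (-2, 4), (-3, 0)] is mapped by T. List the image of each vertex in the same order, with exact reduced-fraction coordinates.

T1 rotate counter-clockwise with cos θ = 8/17, sin θ = -15/17: (2, -5) → (-59/17, -70/17); (-1, -1) → (-23/17, 7/17); (-2, 4) → (44/17, 62/17); (-3, 0) → (-24/17, 45/17)
T2 shear: y ← y + 2·x: (-59/17, -70/17) → (-59/17, -188/17); (-23/17, 7/17) → (-23/17, -39/17); (44/17, 62/17) → (44/17, 150/17); (-24/17, 45/17) → (-24/17, -3/17)
T3 translate by (3, 0): (-59/17, -188/17) → (-8/17, -188/17); (-23/17, -39/17) → (28/17, -39/17); (44/17, 150/17) → (95/17, 150/17); (-24/17, -3/17) → (27/17, -3/17)
T4 shear: x ← x + 2·y: (-8/17, -188/17) → (-384/17, -188/17); (28/17, -39/17) → (-50/17, -39/17); (95/17, 150/17) → (395/17, 150/17); (27/17, -3/17) → (21/17, -3/17)
T5 shear: x ← x − 1/2·y: (-384/17, -188/17) → (-290/17, -188/17); (-50/17, -39/17) → (-61/34, -39/17); (395/17, 150/17) → (320/17, 150/17); (21/17, -3/17) → (45/34, -3/17)
T6 scale by (2, -2): (-290/17, -188/17) → (-580/17, 376/17); (-61/34, -39/17) → (-61/17, 78/17); (320/17, 150/17) → (640/17, -300/17); (45/34, -3/17) → (45/17, 6/17)

image vertices: (-580/17, 376/17), (-61/17, 78/17), (640/17, -300/17), (45/17, 6/17)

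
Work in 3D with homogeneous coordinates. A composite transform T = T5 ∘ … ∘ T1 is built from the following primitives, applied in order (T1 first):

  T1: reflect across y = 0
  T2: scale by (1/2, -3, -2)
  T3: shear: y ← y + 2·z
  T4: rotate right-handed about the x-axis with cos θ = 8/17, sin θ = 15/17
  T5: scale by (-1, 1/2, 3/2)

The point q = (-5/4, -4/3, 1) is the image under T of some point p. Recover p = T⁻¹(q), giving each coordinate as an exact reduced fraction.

T1 = [1 0 0 0; 0 -1 0 0; 0 0 1 0; 0 0 0 1]
T2·T1 = [1/2 0 0 0; 0 3 0 0; 0 0 -2 0; 0 0 0 1]
T3·…·T1 = [1/2 0 0 0; 0 3 -4 0; 0 0 -2 0; 0 0 0 1]
T4·…·T1 = [1/2 0 0 0; 0 24/17 -2/17 0; 0 45/17 -76/17 0; 0 0 0 1]
T5·…·T1 = [-1/2 0 0 0; 0 12/17 -1/17 0; 0 135/34 -114/17 0; 0 0 0 1]
det M = 9/4; M⁻¹ = [-2 0 0 0; 0 76/51 -2/153 0; 0 15/17 -8/51 0; 0 0 0 1]
M⁻¹ · (-5/4, -4/3, 1)ᵀ = (5/2, -2, -4/3)ᵀ

p = (5/2, -2, -4/3)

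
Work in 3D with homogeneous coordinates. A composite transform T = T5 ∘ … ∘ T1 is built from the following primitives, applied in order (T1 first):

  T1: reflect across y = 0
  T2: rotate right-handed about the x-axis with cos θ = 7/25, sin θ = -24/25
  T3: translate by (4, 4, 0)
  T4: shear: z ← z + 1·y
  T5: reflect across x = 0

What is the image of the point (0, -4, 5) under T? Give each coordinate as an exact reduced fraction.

T1 reflect across y = 0: (0, -4, 5) → (0, 4, 5)
T2 rotate right-handed about the x-axis with cos θ = 7/25, sin θ = -24/25: (0, 4, 5) → (0, 148/25, -61/25)
T3 translate by (4, 4, 0): (0, 148/25, -61/25) → (4, 248/25, -61/25)
T4 shear: z ← z + 1·y: (4, 248/25, -61/25) → (4, 248/25, 187/25)
T5 reflect across x = 0: (4, 248/25, 187/25) → (-4, 248/25, 187/25)

T(p) = (-4, 248/25, 187/25)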